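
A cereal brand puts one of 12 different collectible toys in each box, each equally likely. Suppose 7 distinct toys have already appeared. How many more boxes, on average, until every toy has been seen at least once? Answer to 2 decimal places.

27.40

With k distinct toys already seen, the next new one takes an expected 12/(12-k) boxes.
Sum over k = 7,...,11: E = 12/5 + 12/4 + 12/3 + 12/2 + 12/1 = 27.400.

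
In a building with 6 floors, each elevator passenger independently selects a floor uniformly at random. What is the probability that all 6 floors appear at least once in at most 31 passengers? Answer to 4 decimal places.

0.9790

Let A_i be the event that floor i is missing after 31 passengers. By inclusion–exclusion on the A_i,
P(all seen) = Σ_{j=0}^{6} (-1)^j C(6,j)((6-j)/6)^31
= 1.00000 - 0.02106 + 0.00005 - 0.00000 + 0.00000 - 0.00000 + 0.00000
= 0.97899.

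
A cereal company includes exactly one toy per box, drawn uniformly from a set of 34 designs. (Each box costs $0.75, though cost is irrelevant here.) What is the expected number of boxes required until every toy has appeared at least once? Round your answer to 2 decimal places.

140.02

Split into phases: going from k distinct to k+1 distinct takes on average 34/(34-k) boxes.
E[T] = 34/34 + 34/33 + 34/32 + ... + 34/2 + 34/1 = 34·H_{34}.
H_{34} = 4.118, so E[T] = 140.019.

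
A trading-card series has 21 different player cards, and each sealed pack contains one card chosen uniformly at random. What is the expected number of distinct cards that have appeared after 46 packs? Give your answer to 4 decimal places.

18.7741

For each card, P(seen in 46 packs) = 1 - (20/21)^46 = 0.89400.
By linearity of expectation, E[distinct seen] = 21·(1 - (20/21)^46) = 18.77407.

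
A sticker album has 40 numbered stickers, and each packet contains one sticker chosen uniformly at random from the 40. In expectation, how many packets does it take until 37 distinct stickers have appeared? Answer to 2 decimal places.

Going from k to k+1 distinct takes a geometric number of packets with mean 40/(40-k).
Sum over k = 0,...,36: E = 40/40 + 40/39 + 40/38 + ... + 40/5 + 40/4 = 97.808.

97.81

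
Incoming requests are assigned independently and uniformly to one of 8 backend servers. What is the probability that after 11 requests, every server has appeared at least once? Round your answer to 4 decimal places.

0.0558

By inclusion–exclusion over which servers are missing,
P(all seen) = Σ_{j=0}^{8} (-1)^j C(8,j)((8-j)/8)^11
= 1.00000 - 1.84153 + 1.18258 - 0.31832 + 0.03418 - 0.00115 + 0.00001 - 0.00000 + 0.00000
= 0.05576.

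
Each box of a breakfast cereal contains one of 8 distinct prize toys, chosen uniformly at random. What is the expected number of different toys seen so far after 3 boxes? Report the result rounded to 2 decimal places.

For each toy, P(seen in 3 boxes) = 1 - (7/8)^3 = 0.330.
By linearity of expectation, E[distinct seen] = 8·(1 - (7/8)^3) = 2.641.

2.64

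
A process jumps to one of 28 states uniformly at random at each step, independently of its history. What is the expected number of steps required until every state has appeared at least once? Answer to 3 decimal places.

After k distinct states have appeared, the next step gives a new one with probability (28-k)/28, so the expected wait for the (k+1)-th is 28/(28-k).
E[T] = 28/28 + 28/27 + 28/26 + ... + 28/2 + 28/1 = 28·H_{28}.
H_{28} = 3.9272, so E[T] = 109.9608.

109.961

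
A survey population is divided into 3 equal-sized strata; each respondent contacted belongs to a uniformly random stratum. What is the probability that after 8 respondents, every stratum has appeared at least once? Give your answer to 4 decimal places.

0.8834

Let A_i be the event that stratum i is missing after 8 respondents. By inclusion–exclusion on the A_i,
P(all seen) = Σ_{j=0}^{3} (-1)^j C(3,j)((3-j)/3)^8
= 1.00000 - 0.11706 + 0.00046 - 0.00000
= 0.88340.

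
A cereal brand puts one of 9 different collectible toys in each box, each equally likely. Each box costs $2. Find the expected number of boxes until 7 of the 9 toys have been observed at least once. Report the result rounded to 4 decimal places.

11.9607

Going from k to k+1 distinct takes a geometric number of boxes with mean 9/(9-k).
Sum over k = 0,...,6: E = 9/9 + 9/8 + 9/7 + ... + 9/4 + 9/3 = 11.96071.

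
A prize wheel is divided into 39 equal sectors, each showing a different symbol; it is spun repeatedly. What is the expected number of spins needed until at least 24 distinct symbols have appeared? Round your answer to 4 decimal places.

36.4772

Going from k to k+1 distinct takes a geometric number of spins with mean 39/(39-k).
Sum over k = 0,...,23: E = 39/39 + 39/38 + 39/37 + ... + 39/17 + 39/16 = 36.47725.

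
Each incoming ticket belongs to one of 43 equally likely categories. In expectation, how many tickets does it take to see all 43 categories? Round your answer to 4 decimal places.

After k distinct categories have appeared, the next ticket gives a new one with probability (43-k)/43, so the expected wait for the (k+1)-th is 43/(43-k).
E[T] = 43/43 + 43/42 + 43/41 + ... + 43/2 + 43/1 = 43·H_{43}.
H_{43} = 4.35000, so E[T] = 187.04994.

187.0499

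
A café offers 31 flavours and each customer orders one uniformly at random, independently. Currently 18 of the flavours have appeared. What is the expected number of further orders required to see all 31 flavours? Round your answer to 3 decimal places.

The wait to go from k to k+1 distinct flavours is geometric with mean 31/(31-k).
Sum over k = 18,...,30: E = 31/13 + 31/12 + 31/11 + ... + 31/2 + 31/1 = 98.5841.

98.584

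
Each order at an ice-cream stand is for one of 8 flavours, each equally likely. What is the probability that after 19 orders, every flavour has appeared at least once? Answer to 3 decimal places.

0.478

Let A_i be the event that flavour i is missing after 19 orders. By inclusion–exclusion on the A_i,
P(all seen) = Σ_{j=0}^{8} (-1)^j C(8,j)((8-j)/8)^19
= 1.0000 - 0.6328 + 0.1184 - 0.0074 + 0.0001 - 0.0000 + 0.0000 - 0.0000 + 0.0000
= 0.4783.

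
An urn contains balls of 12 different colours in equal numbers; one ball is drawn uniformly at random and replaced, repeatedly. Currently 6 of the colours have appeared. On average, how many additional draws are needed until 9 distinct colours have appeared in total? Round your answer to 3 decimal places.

7.400

From k distinct to k+1 distinct takes on average 12/(12-k) draws.
Sum over k = 6,...,8: E = 12/6 + 12/5 + 12/4 = 7.4000.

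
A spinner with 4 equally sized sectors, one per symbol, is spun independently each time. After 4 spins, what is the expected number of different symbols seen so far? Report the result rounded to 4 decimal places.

2.7344

For each symbol, P(seen in 4 spins) = 1 - (3/4)^4 = 0.68359.
By linearity of expectation, E[distinct seen] = 4·(1 - (3/4)^4) = 2.73438.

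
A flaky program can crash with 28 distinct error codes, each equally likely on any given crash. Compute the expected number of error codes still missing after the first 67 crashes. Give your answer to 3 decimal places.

For each error code, P(unseen after 67) = (27/28)^67 = 0.0875.
By linearity of expectation, E[unseen] = 28·(27/28)^67 = 2.4487.

2.449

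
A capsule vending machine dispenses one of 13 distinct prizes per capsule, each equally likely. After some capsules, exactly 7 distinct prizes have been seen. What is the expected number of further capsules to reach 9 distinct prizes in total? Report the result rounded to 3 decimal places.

4.767

The wait to go from k to k+1 distinct prizes is geometric with mean 13/(13-k).
Sum over k = 7,...,8: E = 13/6 + 13/5 = 4.7667.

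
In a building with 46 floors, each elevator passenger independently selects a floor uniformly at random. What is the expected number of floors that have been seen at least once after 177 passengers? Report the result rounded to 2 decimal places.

For each floor, P(seen in 177 passengers) = 1 - (45/46)^177 = 0.980.
By linearity of expectation, E[distinct seen] = 46·(1 - (45/46)^177) = 45.060.

45.06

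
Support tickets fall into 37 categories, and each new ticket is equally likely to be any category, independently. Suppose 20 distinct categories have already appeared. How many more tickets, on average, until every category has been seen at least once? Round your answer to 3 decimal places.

From k distinct to k+1 distinct takes on average 37/(37-k) tickets.
Sum over k = 20,...,36: E = 37/17 + 37/16 + 37/15 + ... + 37/2 + 37/1 = 127.2634.

127.263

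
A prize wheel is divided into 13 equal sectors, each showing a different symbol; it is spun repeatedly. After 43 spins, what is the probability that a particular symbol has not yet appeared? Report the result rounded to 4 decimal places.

0.0320

On each spin the fixed symbol fails to appear with probability 12/13.
P(still missing after 43) = (12/13)^43 = 0.03201.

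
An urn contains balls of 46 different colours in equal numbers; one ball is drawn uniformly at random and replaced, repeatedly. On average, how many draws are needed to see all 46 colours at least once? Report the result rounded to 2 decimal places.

The wait to go from k to k+1 distinct colours is geometric with mean 46/(46-k).
E[T] = 46/46 + 46/45 + 46/44 + ... + 46/2 + 46/1 = 46·H_{46}.
H_{46} = 4.417, so E[T] = 203.168.

203.17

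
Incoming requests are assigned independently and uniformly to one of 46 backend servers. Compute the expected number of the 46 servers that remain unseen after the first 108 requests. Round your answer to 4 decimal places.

For each server, P(unseen after 108) = (45/46)^108 = 0.09313.
By linearity of expectation, E[unseen] = 46·(45/46)^108 = 4.28414.

4.2841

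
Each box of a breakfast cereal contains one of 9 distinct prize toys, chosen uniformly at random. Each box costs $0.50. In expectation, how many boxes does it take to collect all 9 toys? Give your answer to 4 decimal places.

25.4607

Split into phases: going from k distinct to k+1 distinct takes on average 9/(9-k) boxes.
E[T] = 9/9 + 9/8 + 9/7 + ... + 9/2 + 9/1 = 9·H_{9}.
H_{9} = 2.82897, so E[T] = 25.46071.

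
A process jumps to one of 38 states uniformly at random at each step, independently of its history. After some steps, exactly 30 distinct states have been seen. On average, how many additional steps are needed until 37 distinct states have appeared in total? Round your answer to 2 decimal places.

From k distinct to k+1 distinct takes on average 38/(38-k) steps.
Sum over k = 30,...,36: E = 38/8 + 38/7 + 38/6 + ... + 38/3 + 38/2 = 65.279.

65.28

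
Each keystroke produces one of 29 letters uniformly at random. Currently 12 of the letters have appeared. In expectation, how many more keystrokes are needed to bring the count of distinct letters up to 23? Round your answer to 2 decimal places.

From k distinct to k+1 distinct takes on average 29/(29-k) keystrokes.
Sum over k = 12,...,22: E = 29/17 + 29/16 + 29/15 + ... + 29/8 + 29/7 = 28.697.

28.70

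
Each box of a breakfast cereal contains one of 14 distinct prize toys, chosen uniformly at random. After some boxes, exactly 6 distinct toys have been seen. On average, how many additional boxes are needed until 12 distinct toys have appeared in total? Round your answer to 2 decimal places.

17.05

The wait to go from k to k+1 distinct toys is geometric with mean 14/(14-k).
Sum over k = 6,...,11: E = 14/8 + 14/7 + 14/6 + 14/5 + 14/4 + 14/3 = 17.050.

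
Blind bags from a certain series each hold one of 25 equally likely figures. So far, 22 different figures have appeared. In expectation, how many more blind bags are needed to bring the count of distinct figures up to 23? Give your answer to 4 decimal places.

8.3333

With k distinct figures already seen, the next new one takes an expected 25/(25-k) blind bags.
Only the k = 22 term is needed: E = 25/3 = 8.33333.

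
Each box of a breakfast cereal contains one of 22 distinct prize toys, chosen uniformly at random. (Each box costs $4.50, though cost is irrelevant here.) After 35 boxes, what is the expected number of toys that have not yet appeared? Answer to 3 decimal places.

For each toy, P(unseen after 35) = (21/22)^35 = 0.1963.
By linearity of expectation, E[unseen] = 22·(21/22)^35 = 4.3182.

4.318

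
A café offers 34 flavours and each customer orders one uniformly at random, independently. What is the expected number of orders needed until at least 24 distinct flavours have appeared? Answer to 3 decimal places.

With k distinct flavours already seen, the next new one arrives after an expected 34/(34-k) orders.
Sum over k = 0,...,23: E = 34/34 + 34/33 + 34/32 + ... + 34/12 + 34/11 = 40.4342.

40.434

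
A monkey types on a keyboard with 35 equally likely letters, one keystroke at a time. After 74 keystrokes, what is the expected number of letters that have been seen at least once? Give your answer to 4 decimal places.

30.9029

For each letter, P(seen in 74 keystrokes) = 1 - (34/35)^74 = 0.88294.
By linearity of expectation, E[distinct seen] = 35·(1 - (34/35)^74) = 30.90294.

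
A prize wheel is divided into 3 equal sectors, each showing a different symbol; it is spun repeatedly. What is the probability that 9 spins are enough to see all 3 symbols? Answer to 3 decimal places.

Let A_i be the event that symbol i is missing after 9 spins. By inclusion–exclusion on the A_i,
P(all seen) = Σ_{j=0}^{3} (-1)^j C(3,j)((3-j)/3)^9
= 1.0000 - 0.0780 + 0.0002 - 0.0000
= 0.9221.

0.922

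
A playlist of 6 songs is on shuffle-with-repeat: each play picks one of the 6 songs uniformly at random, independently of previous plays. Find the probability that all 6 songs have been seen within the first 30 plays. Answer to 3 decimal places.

Let A_i be the event that song i is missing after 30 plays. By inclusion–exclusion on the A_i,
P(all seen) = Σ_{j=0}^{6} (-1)^j C(6,j)((6-j)/6)^30
= 1.0000 - 0.0253 + 0.0001 - 0.0000 + 0.0000 - 0.0000 + 0.0000
= 0.9748.

0.975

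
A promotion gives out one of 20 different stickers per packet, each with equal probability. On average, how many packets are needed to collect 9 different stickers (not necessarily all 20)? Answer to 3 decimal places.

Going from k to k+1 distinct takes a geometric number of packets with mean 20/(20-k).
Sum over k = 0,...,8: E = 20/20 + 20/19 + 20/18 + ... + 20/13 + 20/12 = 11.5572.

11.557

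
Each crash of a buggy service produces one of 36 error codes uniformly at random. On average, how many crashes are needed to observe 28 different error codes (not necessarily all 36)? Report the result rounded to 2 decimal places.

With k distinct error codes already seen, the next new one arrives after an expected 36/(36-k) crashes.
Sum over k = 0,...,27: E = 36/36 + 36/35 + 36/34 + ... + 36/10 + 36/9 = 52.441.

52.44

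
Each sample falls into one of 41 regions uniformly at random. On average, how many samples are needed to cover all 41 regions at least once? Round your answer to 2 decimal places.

176.42

After k distinct regions have appeared, the next sample gives a new one with probability (41-k)/41, so the expected wait for the (k+1)-th is 41/(41-k).
E[T] = 41/41 + 41/40 + 41/39 + ... + 41/2 + 41/1 = 41·H_{41}.
H_{41} = 4.303, so E[T] = 176.420.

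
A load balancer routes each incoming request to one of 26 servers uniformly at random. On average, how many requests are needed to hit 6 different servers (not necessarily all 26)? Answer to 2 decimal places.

6.67

Going from k to k+1 distinct takes a geometric number of requests with mean 26/(26-k).
Sum over k = 0,...,5: E = 26/26 + 26/25 + 26/24 + 26/23 + 26/22 + 26/21 = 6.674.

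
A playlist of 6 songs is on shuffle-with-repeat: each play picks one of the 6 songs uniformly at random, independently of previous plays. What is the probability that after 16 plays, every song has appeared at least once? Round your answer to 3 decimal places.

By inclusion–exclusion over which songs are missing,
P(all seen) = Σ_{j=0}^{6} (-1)^j C(6,j)((6-j)/6)^16
= 1.0000 - 0.3245 + 0.0228 - 0.0003 + 0.0000 - 0.0000 + 0.0000
= 0.6980.

0.698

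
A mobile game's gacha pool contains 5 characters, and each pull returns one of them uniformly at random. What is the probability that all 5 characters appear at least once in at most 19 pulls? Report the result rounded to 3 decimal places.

Let A_i be the event that character i is missing after 19 pulls. By inclusion–exclusion on the A_i,
P(all seen) = Σ_{j=0}^{5} (-1)^j C(5,j)((5-j)/5)^19
= 1.0000 - 0.0721 + 0.0006 - 0.0000 + 0.0000 - 0.0000
= 0.9286.

0.929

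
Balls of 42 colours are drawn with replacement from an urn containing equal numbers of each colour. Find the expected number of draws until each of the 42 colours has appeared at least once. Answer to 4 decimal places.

181.7232

The wait to go from k to k+1 distinct colours is geometric with mean 42/(42-k).
E[T] = 42/42 + 42/41 + 42/40 + ... + 42/2 + 42/1 = 42·H_{42}.
H_{42} = 4.32674, so E[T] = 181.72320.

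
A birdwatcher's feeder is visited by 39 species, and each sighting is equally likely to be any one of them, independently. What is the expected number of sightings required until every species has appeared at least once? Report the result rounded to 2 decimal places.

165.89

Split into phases: going from k distinct to k+1 distinct takes on average 39/(39-k) sightings.
E[T] = 39/39 + 39/38 + 39/37 + ... + 39/2 + 39/1 = 39·H_{39}.
H_{39} = 4.254, so E[T] = 165.888.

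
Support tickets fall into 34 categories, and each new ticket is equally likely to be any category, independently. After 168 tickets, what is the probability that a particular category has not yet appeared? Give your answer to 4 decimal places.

On each ticket the fixed category fails to appear with probability 33/34.
P(still missing after 168) = (33/34)^168 = 0.00664.

0.0066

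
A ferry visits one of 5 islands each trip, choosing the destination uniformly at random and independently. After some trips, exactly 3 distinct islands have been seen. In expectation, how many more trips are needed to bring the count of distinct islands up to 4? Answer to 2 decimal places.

2.50

The wait to go from k to k+1 distinct islands is geometric with mean 5/(5-k).
Only the k = 3 term is needed: E = 5/2 = 2.500.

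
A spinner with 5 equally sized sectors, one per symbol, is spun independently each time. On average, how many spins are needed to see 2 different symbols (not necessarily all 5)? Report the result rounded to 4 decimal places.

Going from k to k+1 distinct takes a geometric number of spins with mean 5/(5-k).
Sum over k = 0,...,1: E = 5/5 + 5/4 = 2.25000.

2.2500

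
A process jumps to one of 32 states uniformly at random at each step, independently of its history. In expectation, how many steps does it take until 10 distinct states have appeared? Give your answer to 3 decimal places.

With k distinct states already seen, the next new one arrives after an expected 32/(32-k) steps.
Sum over k = 0,...,9: E = 32/32 + 32/31 + 32/30 + ... + 32/24 + 32/23 = 11.7658.

11.766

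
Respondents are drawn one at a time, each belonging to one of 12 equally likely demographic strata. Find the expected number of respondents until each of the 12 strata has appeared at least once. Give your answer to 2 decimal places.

37.24

Split into phases: going from k distinct to k+1 distinct takes on average 12/(12-k) respondents.
E[T] = 12/12 + 12/11 + 12/10 + ... + 12/2 + 12/1 = 12·H_{12}.
H_{12} = 3.103, so E[T] = 37.239.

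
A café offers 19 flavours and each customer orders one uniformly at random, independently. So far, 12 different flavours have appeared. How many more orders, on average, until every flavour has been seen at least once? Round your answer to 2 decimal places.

From k distinct to k+1 distinct takes on average 19/(19-k) orders.
Sum over k = 12,...,18: E = 19/7 + 19/6 + 19/5 + ... + 19/2 + 19/1 = 49.264.

49.26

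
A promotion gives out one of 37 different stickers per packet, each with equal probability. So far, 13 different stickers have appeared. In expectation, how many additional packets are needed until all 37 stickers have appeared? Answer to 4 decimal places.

The wait to go from k to k+1 distinct stickers is geometric with mean 37/(37-k).
Sum over k = 13,...,36: E = 37/24 + 37/23 + 37/22 + ... + 37/2 + 37/1 = 139.71045.

139.7105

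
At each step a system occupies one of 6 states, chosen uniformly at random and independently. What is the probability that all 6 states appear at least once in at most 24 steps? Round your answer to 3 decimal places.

By inclusion–exclusion over which states are missing,
P(all seen) = Σ_{j=0}^{6} (-1)^j C(6,j)((6-j)/6)^24
= 1.0000 - 0.0755 + 0.0009 - 0.0000 + 0.0000 - 0.0000 + 0.0000
= 0.9254.

0.925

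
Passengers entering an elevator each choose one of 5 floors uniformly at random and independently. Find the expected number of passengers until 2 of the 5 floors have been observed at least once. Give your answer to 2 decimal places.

Going from k to k+1 distinct takes a geometric number of passengers with mean 5/(5-k).
Sum over k = 0,...,1: E = 5/5 + 5/4 = 2.250.

2.25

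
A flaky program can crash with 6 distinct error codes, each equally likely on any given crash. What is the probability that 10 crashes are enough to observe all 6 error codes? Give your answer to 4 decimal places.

Let A_i be the event that error code i is missing after 10 crashes. By inclusion–exclusion on the A_i,
P(all seen) = Σ_{j=0}^{6} (-1)^j C(6,j)((6-j)/6)^10
= 1.00000 - 0.96903 + 0.26012 - 0.01953 + 0.00025 - 0.00000 + 0.00000
= 0.27181.

0.2718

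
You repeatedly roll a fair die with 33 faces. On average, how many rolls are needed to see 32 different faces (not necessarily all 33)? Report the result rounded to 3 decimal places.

101.930

With k distinct faces already seen, the next new one arrives after an expected 33/(33-k) rolls.
Sum over k = 0,...,31: E = 33/33 + 33/32 + 33/31 + ... + 33/3 + 33/2 = 101.9303.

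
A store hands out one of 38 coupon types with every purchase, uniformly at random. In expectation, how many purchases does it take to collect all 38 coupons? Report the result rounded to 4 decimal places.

160.6603

After k distinct coupons have appeared, the next purchase gives a new one with probability (38-k)/38, so the expected wait for the (k+1)-th is 38/(38-k).
E[T] = 38/38 + 38/37 + 38/36 + ... + 38/2 + 38/1 = 38·H_{38}.
H_{38} = 4.22790, so E[T] = 160.66028.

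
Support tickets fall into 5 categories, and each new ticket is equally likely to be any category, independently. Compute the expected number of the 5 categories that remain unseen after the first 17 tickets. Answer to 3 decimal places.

0.113

For each category, P(unseen after 17) = (4/5)^17 = 0.0225.
By linearity of expectation, E[unseen] = 5·(4/5)^17 = 0.1126.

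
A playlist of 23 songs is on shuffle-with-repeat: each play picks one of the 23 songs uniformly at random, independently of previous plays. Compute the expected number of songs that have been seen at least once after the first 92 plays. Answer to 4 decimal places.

For each song, P(seen in 92 plays) = 1 - (22/23)^92 = 0.98325.
By linearity of expectation, E[distinct seen] = 23·(1 - (22/23)^92) = 22.61483.

22.6148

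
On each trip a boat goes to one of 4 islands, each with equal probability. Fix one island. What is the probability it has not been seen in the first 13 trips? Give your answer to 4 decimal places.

0.0238

Each trip misses the fixed island with probability (4-1)/4 = 3/4, independently.
P(still missing after 13) = (3/4)^13 = 0.02376.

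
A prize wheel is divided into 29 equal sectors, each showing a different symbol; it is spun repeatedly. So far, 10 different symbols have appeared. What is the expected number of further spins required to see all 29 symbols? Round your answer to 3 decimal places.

102.884

From k distinct to k+1 distinct takes on average 29/(29-k) spins.
Sum over k = 10,...,28: E = 29/19 + 29/18 + 29/17 + ... + 29/2 + 29/1 = 102.8845.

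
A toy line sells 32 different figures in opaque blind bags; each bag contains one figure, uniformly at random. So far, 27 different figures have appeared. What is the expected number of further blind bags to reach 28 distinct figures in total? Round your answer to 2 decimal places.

With k distinct figures already seen, the next new one takes an expected 32/(32-k) blind bags.
Only the k = 27 term is needed: E = 32/5 = 6.400.

6.40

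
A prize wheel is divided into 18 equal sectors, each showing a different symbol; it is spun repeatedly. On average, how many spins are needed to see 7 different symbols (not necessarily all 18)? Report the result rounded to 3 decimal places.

8.554

Going from k to k+1 distinct takes a geometric number of spins with mean 18/(18-k).
Sum over k = 0,...,6: E = 18/18 + 18/17 + 18/16 + ... + 18/13 + 18/12 = 8.5542.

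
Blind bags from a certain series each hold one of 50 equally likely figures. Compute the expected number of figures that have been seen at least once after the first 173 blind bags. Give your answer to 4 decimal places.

For each figure, P(seen in 173 blind bags) = 1 - (49/50)^173 = 0.96965.
By linearity of expectation, E[distinct seen] = 50·(1 - (49/50)^173) = 48.48267.

48.4827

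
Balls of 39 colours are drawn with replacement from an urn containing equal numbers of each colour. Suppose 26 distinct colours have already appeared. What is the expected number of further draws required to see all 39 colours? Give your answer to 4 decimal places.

The wait to go from k to k+1 distinct colours is geometric with mean 39/(39-k).
Sum over k = 26,...,38: E = 39/13 + 39/12 + 39/11 + ... + 39/2 + 39/1 = 124.02522.

124.0252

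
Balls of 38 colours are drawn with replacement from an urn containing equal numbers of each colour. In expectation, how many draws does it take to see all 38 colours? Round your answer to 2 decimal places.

160.66

After k distinct colours have appeared, the next draw gives a new one with probability (38-k)/38, so the expected wait for the (k+1)-th is 38/(38-k).
E[T] = 38/38 + 38/37 + 38/36 + ... + 38/2 + 38/1 = 38·H_{38}.
H_{38} = 4.228, so E[T] = 160.660.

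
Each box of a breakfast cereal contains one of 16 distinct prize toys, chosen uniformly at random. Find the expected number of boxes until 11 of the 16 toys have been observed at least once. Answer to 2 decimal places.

Going from k to k+1 distinct takes a geometric number of boxes with mean 16/(16-k).
Sum over k = 0,...,10: E = 16/16 + 16/15 + 16/14 + ... + 16/7 + 16/6 = 17.558.

17.56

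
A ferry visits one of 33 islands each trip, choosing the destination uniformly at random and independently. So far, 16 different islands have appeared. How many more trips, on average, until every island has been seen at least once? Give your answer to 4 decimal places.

The wait to go from k to k+1 distinct islands is geometric with mean 33/(33-k).
Sum over k = 16,...,32: E = 33/17 + 33/16 + 33/15 + ... + 33/2 + 33/1 = 113.50523.

113.5052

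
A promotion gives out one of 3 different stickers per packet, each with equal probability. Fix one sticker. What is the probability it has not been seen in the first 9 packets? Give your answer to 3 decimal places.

Each packet misses the fixed sticker with probability (3-1)/3 = 2/3, independently.
P(still missing after 9) = (2/3)^9 = 0.0260.

0.026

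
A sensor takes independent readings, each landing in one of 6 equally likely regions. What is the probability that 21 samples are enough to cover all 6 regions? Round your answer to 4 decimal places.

By inclusion–exclusion over which regions are missing,
P(all seen) = Σ_{j=0}^{6} (-1)^j C(6,j)((6-j)/6)^21
= 1.00000 - 0.13042 + 0.00301 - 0.00001 + 0.00000 - 0.00000 + 0.00000
= 0.87258.

0.8726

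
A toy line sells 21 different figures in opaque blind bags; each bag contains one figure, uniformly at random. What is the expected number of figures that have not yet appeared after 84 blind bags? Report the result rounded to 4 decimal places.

For each figure, P(unseen after 84) = (20/21)^84 = 0.01660.
By linearity of expectation, E[unseen] = 21·(20/21)^84 = 0.34859.

0.3486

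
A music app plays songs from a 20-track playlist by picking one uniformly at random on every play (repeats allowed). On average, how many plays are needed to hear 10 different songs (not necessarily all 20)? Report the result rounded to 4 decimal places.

Going from k to k+1 distinct takes a geometric number of plays with mean 20/(20-k).
Sum over k = 0,...,9: E = 20/20 + 20/19 + 20/18 + ... + 20/12 + 20/11 = 13.37543.

13.3754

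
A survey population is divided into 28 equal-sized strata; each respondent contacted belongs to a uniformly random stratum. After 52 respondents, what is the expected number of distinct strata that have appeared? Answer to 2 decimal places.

23.77

For each stratum, P(seen in 52 respondents) = 1 - (27/28)^52 = 0.849.
By linearity of expectation, E[distinct seen] = 28·(1 - (27/28)^52) = 23.775.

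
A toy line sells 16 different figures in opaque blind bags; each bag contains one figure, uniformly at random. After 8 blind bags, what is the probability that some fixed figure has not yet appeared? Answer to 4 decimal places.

Each blind bag misses the fixed figure with probability (16-1)/16 = 15/16, independently.
P(still missing after 8) = (15/16)^8 = 0.59672.

0.5967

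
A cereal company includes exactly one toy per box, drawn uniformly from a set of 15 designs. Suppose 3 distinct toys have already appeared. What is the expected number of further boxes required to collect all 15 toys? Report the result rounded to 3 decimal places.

The wait to go from k to k+1 distinct toys is geometric with mean 15/(15-k).
Sum over k = 3,...,14: E = 15/12 + 15/11 + 15/10 + ... + 15/2 + 15/1 = 46.5482.

46.548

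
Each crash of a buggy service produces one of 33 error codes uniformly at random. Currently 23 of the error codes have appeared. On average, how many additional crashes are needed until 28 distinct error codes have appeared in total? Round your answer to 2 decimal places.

21.31

From k distinct to k+1 distinct takes on average 33/(33-k) crashes.
Sum over k = 23,...,27: E = 33/10 + 33/9 + 33/8 + 33/7 + 33/6 = 21.306.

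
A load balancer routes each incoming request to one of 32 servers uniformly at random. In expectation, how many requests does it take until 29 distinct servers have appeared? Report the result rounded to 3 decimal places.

71.205

Going from k to k+1 distinct takes a geometric number of requests with mean 32/(32-k).
Sum over k = 0,...,28: E = 32/32 + 32/31 + 32/30 + ... + 32/5 + 32/4 = 71.2052.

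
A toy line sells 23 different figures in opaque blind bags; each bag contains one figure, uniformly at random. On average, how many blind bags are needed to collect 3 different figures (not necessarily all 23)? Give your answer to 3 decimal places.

3.141

Going from k to k+1 distinct takes a geometric number of blind bags with mean 23/(23-k).
Sum over k = 0,...,2: E = 23/23 + 23/22 + 23/21 = 3.1407.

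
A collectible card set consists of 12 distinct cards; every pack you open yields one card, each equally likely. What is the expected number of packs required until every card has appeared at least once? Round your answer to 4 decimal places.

37.2385

The wait to go from k to k+1 distinct cards is geometric with mean 12/(12-k).
E[T] = 12/12 + 12/11 + 12/10 + ... + 12/2 + 12/1 = 12·H_{12}.
H_{12} = 3.10321, so E[T] = 37.23853.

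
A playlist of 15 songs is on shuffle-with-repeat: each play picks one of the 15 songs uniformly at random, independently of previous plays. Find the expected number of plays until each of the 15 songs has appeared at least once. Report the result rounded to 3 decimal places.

49.773

Split into phases: going from k distinct to k+1 distinct takes on average 15/(15-k) plays.
E[T] = 15/15 + 15/14 + 15/13 + ... + 15/2 + 15/1 = 15·H_{15}.
H_{15} = 3.3182, so E[T] = 49.7734.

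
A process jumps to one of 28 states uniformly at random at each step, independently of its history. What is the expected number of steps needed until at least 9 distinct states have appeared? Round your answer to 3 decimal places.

Going from k to k+1 distinct takes a geometric number of steps with mean 28/(28-k).
Sum over k = 0,...,8: E = 28/28 + 28/27 + 28/26 + ... + 28/21 + 28/20 = 10.6241.

10.624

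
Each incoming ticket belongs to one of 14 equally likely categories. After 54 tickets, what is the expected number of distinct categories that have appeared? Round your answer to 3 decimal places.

For each category, P(seen in 54 tickets) = 1 - (13/14)^54 = 0.9817.
By linearity of expectation, E[distinct seen] = 14·(1 - (13/14)^54) = 13.7441.

13.744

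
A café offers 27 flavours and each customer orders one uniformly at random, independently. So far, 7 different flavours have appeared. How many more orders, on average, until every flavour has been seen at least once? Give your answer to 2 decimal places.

97.14

From k distinct to k+1 distinct takes on average 27/(27-k) orders.
Sum over k = 7,...,26: E = 27/20 + 27/19 + 27/18 + ... + 27/2 + 27/1 = 97.139.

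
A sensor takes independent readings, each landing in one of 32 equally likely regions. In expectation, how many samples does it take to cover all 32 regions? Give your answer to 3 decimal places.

129.872

After k distinct regions have appeared, the next sample gives a new one with probability (32-k)/32, so the expected wait for the (k+1)-th is 32/(32-k).
E[T] = 32/32 + 32/31 + 32/30 + ... + 32/2 + 32/1 = 32·H_{32}.
H_{32} = 4.0585, so E[T] = 129.8718.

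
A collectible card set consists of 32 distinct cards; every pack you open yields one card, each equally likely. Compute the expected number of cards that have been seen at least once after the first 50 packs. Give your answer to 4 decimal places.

For each card, P(seen in 50 packs) = 1 - (31/32)^50 = 0.79555.
By linearity of expectation, E[distinct seen] = 32·(1 - (31/32)^50) = 25.45762.

25.4576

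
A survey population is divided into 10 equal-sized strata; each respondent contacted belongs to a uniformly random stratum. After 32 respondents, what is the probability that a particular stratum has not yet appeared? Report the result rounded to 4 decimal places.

On each respondent the fixed stratum fails to appear with probability 9/10.
P(still missing after 32) = (9/10)^32 = 0.03434.

0.0343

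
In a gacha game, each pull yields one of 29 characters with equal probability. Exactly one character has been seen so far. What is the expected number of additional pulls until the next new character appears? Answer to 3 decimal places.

Each pull yields a new character with probability (29-1)/29 = 28/29, so the wait is geometric with mean 29/28.
E = 29/28 = 1.0357.

1.036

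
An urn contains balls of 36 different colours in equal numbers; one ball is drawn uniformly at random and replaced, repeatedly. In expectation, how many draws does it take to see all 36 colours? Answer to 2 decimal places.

150.28

The wait to go from k to k+1 distinct colours is geometric with mean 36/(36-k).
E[T] = 36/36 + 36/35 + 36/34 + ... + 36/2 + 36/1 = 36·H_{36}.
H_{36} = 4.175, so E[T] = 150.284.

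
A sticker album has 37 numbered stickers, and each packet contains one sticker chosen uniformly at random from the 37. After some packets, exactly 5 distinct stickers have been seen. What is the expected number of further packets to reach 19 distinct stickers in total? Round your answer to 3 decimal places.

20.845

With k distinct stickers already seen, the next new one takes an expected 37/(37-k) packets.
Sum over k = 5,...,18: E = 37/32 + 37/31 + 37/30 + ... + 37/20 + 37/19 = 20.8453.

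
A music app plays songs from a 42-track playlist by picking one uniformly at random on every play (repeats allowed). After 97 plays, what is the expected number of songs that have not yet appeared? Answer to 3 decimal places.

For each song, P(unseen after 97) = (41/42)^97 = 0.0966.
By linearity of expectation, E[unseen] = 42·(41/42)^97 = 4.0560.

4.056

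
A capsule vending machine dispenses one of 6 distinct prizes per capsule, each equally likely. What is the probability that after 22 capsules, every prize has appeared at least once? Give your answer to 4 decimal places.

0.8933

Let A_i be the event that prize i is missing after 22 capsules. By inclusion–exclusion on the A_i,
P(all seen) = Σ_{j=0}^{6} (-1)^j C(6,j)((6-j)/6)^22
= 1.00000 - 0.10868 + 0.00200 - 0.00000 + 0.00000 - 0.00000 + 0.00000
= 0.89332.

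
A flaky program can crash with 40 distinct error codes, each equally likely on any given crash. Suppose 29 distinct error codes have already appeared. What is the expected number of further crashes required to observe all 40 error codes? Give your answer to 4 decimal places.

120.7951

From k distinct to k+1 distinct takes on average 40/(40-k) crashes.
Sum over k = 29,...,39: E = 40/11 + 40/10 + 40/9 + ... + 40/2 + 40/1 = 120.79509.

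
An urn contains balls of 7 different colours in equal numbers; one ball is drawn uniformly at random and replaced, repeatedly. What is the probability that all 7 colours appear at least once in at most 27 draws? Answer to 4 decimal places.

0.8933

By inclusion–exclusion over which colours are missing,
P(all seen) = Σ_{j=0}^{7} (-1)^j C(7,j)((7-j)/7)^27
= 1.00000 - 0.10903 + 0.00238 - 0.00001 + 0.00000 - 0.00000 + 0.00000 - 0.00000
= 0.89334.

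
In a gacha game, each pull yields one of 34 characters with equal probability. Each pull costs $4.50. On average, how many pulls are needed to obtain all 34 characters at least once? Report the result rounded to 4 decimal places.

The wait to go from k to k+1 distinct characters is geometric with mean 34/(34-k).
E[T] = 34/34 + 34/33 + 34/32 + ... + 34/2 + 34/1 = 34·H_{34}.
H_{34} = 4.11821, so E[T] = 140.01914.

140.0191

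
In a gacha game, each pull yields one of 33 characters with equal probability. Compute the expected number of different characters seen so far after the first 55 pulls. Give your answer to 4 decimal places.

For each character, P(seen in 55 pulls) = 1 - (32/33)^55 = 0.81593.
By linearity of expectation, E[distinct seen] = 33·(1 - (32/33)^55) = 26.92570.

26.9257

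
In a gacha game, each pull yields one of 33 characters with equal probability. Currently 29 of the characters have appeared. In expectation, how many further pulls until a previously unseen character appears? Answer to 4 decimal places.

Each pull yields a new character with probability (33-29)/33 = 4/33, so the wait is geometric with mean 33/4.
E = 33/4 = 8.25000.

8.2500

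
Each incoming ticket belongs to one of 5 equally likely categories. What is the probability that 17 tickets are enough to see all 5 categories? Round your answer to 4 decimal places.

By inclusion–exclusion over which categories are missing,
P(all seen) = Σ_{j=0}^{5} (-1)^j C(5,j)((5-j)/5)^17
= 1.00000 - 0.11259 + 0.00169 - 0.00000 + 0.00000 - 0.00000
= 0.88910.

0.8891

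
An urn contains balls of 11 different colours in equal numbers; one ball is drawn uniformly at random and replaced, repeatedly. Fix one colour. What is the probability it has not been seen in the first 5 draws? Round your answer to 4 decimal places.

On each draw the fixed colour fails to appear with probability 10/11.
P(still missing after 5) = (10/11)^5 = 0.62092.

0.6209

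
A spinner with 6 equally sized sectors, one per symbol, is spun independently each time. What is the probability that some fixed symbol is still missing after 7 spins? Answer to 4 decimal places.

On each spin the fixed symbol fails to appear with probability 5/6.
P(still missing after 7) = (5/6)^7 = 0.27908.

0.2791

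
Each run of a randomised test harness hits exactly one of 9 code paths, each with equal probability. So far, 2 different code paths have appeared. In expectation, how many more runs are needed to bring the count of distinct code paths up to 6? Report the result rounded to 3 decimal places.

From k distinct to k+1 distinct takes on average 9/(9-k) runs.
Sum over k = 2,...,5: E = 9/7 + 9/6 + 9/5 + 9/4 = 6.8357.

6.836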